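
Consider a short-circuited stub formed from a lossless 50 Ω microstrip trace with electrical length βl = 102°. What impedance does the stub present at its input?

tan(βl) = -4.7
For a short-circuited stub, Z_in = jZ_0·tan(βl)

Z_in ≈ −j235 Ω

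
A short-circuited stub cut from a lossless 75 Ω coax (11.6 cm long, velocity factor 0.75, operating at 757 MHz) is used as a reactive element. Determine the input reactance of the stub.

λ = v/f = 0.75·c / 757 MHz = 0.297 m
βl = 2π·l/λ = 2π × 0.39 = 140°
tan(βl) = -0.824
For a short-circuited stub, Z_in = jZ_0·tan(βl)

X_in ≈ -61.8 Ω (capacitive)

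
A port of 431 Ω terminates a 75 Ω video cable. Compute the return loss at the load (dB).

RL ≈ 3.05 dB

Γ = (431 − 75)/(431 + 75) = 0.704
RL = −20·log₁₀|Γ| = −20·log₁₀(0.704)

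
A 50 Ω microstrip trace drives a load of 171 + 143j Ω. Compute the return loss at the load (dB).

RL ≈ 2.95 dB

Γ = (121 + j143)/(221 + j143), |Γ| = 0.712
RL = −20·log₁₀|Γ| = −20·log₁₀(0.712)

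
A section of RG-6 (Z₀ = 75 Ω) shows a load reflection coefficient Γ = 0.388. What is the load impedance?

Z_L = Z_0·(1 + Γ)/(1 − Γ) = 75·(1.39)/(0.612)

Z_L ≈ 170 Ω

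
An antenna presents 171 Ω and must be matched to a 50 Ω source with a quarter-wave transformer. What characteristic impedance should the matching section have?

Z_qwt = √(Z_0·R_L) = √(50 × 171) = √8550

Z_qwt ≈ 92.5 Ω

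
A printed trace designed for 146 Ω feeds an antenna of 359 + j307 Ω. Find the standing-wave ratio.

VSWR ≈ 4.44

Γ = (Z_L − Z_0)/(Z_L + Z_0) = (213 + j307)/(505 + j307)
|Γ| = 374/591 = 0.632
VSWR = (1 + |Γ|)/(1 − |Γ|) = 1.63/0.368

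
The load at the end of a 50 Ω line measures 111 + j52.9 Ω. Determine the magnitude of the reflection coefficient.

|Γ| ≈ 0.476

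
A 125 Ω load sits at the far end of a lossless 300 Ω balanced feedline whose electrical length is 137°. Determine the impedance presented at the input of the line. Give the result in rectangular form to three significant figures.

tan(βl) = tan(137°) = -0.933
Z_in = Z_0·(Z_L + jZ_0·tanβl)/(Z_0 + jZ_L·tanβl)
     = 300·(125 − j280)/(300 − j117)

Z_in ≈ 203 − j201 Ω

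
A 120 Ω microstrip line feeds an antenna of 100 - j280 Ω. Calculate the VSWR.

Γ = (Z_L − Z_0)/(Z_L + Z_0) = (-20 − j280)/(220 − j280)
|Γ| = 281/356 = 0.788
VSWR = (1 + |Γ|)/(1 − |Γ|) = 1.79/0.212

VSWR ≈ 8.45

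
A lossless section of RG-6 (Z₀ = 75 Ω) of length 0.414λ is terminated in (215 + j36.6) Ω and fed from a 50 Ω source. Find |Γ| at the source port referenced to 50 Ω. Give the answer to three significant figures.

βl = 2π × 0.414 = 149°
tan(βl) = -0.6
Z_in = Z_0·(Z_L + jZ_0·tanβl)/(Z_0 + jZ_L·tanβl) = 63.2 + j77.5 Ω
Γ_s = (Z_in − Z_s)/(Z_in + Z_s) = (13.2 + j77.5)/(113 + j77.5), |Γ_s| = 0.573

|Γ| ≈ 0.573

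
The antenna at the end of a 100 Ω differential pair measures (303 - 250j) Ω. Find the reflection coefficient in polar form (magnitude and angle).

Γ ≈ 0.679 ∠ -19.1°

Γ = (Z_L − Z_0)/(Z_L + Z_0) = (203 − j250)/(403 − j250)
|Γ| = 322/474 = 0.679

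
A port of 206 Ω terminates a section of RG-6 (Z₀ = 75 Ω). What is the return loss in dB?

RL ≈ 6.63 dB

Γ = (206 − 75)/(206 + 75) = 0.466
RL = −20·log₁₀|Γ| = −20·log₁₀(0.466)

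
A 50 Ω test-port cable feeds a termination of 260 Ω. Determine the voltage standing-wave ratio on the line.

VSWR ≈ 5.2

For a purely resistive load, VSWR = R_L/Z_0 or Z_0/R_L (whichever > 1) = 260/50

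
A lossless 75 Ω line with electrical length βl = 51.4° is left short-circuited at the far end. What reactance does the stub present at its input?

X_in ≈ 94 Ω (inductive)

tan(βl) = 1.25
For a short-circuited stub, Z_in = jZ_0·tan(βl)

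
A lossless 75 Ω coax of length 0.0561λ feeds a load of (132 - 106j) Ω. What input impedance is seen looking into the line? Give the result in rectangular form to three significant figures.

βl = 2π × 0.0561 = 20.2°
tan(βl) = tan(20.2°) = 0.368
Z_in = Z_0·(Z_L + jZ_0·tanβl)/(Z_0 + jZ_L·tanβl)
     = 75·(132 − j78.4)/(114 + j48.6)

Z_in ≈ 54.9 − j75 Ω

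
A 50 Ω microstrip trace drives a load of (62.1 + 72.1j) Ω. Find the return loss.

Γ = (12.1 + j72.1)/(112.1 + j72.1), |Γ| = 0.549
RL = −20·log₁₀|Γ| = −20·log₁₀(0.549)

RL ≈ 5.22 dB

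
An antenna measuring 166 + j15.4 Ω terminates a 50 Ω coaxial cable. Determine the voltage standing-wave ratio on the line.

Γ = (Z_L − Z_0)/(Z_L + Z_0) = (116 + j15.4)/(216 + j15.4)
|Γ| = 117/217 = 0.54
VSWR = (1 + |Γ|)/(1 − |Γ|) = 1.54/0.46

VSWR ≈ 3.35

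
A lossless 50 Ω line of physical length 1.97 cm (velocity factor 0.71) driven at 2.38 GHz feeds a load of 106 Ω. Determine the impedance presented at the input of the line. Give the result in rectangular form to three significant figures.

Z_in ≈ 24.2 − j7.33 Ω

λ = v/f = 0.71·c / 2.38 GHz = 0.0895 m
βl = 2π·l/λ = 2π × 0.22 = 79.2°
tan(βl) = tan(79.2°) = 5.26
Z_in = Z_0·(Z_L + jZ_0·tanβl)/(Z_0 + jZ_L·tanβl)
     = 50·(106 + j263)/(50 + j558)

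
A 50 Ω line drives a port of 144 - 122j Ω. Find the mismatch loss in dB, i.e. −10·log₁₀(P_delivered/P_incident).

mismatch loss ≈ 2.61 dB

Γ = (94 − j122)/(194 − j122), |Γ| = 0.672
|Γ|² = 0.452, so P_del/P_inc = 1 − |Γ|² = 0.548
ML = −10·log₁₀(1 − |Γ|²)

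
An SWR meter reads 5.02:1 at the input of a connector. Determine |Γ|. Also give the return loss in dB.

|Γ| = (S − 1)/(S + 1) = (5.02 − 1)/(5.02 + 1) = 4.02/6.02
RL = −20·log₁₀|Γ| = −20·log₁₀(0.668)

|Γ| ≈ 0.668; return loss ≈ 3.51 dB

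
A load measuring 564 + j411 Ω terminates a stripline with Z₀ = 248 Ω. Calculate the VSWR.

Γ = (Z_L − Z_0)/(Z_L + Z_0) = (316 + j411)/(812 + j411)
|Γ| = 518/910 = 0.57
VSWR = (1 + |Γ|)/(1 − |Γ|) = 1.57/0.43

VSWR ≈ 3.65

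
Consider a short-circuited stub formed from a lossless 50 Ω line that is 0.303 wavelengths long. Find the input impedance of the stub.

Z_in ≈ −j145 Ω

βl = 2π × 0.303 = 109°
tan(βl) = -2.89
For a short-circuited stub, Z_in = jZ_0·tan(βl)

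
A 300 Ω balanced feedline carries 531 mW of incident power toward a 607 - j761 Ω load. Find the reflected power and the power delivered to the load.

P_reflected ≈ 255 mW; P_delivered ≈ 276 mW

|Γ| = |(307 − j761)/(907 − j761)| = 0.693
|Γ|² = 0.48
P_refl = |Γ|²·P_inc = 255 mW, P_del = (1 − |Γ|²)·P_inc = 276 mW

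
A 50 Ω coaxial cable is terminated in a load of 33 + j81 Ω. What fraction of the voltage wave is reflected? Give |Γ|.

|Γ| ≈ 0.714

Γ = (Z_L − Z_0)/(Z_L + Z_0) = (-17 + j81)/(83 + j81)
|Γ| = 82.8/116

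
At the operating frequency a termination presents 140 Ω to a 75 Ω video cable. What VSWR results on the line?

Γ = (140 − 75)/(140 + 75) = 0.302
VSWR = (1 + 0.302)/(1 − 0.302)

VSWR ≈ 1.87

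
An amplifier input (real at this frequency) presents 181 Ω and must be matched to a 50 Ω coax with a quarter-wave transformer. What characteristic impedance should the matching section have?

Z_qwt = √(Z_0·R_L) = √(50 × 181) = √9050

Z_qwt ≈ 95.1 Ω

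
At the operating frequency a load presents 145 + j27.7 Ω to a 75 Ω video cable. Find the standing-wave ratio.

Γ = (Z_L − Z_0)/(Z_L + Z_0) = (70 + j27.7)/(220 + j27.7)
|Γ| = 75.3/222 = 0.34
VSWR = (1 + |Γ|)/(1 − |Γ|) = 1.34/0.66

VSWR ≈ 2.03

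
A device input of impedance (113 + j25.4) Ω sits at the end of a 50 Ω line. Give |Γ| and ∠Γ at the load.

Γ ≈ 0.412 ∠ 13.1°

Γ = (Z_L − Z_0)/(Z_L + Z_0) = (63 + j25.4)/(163 + j25.4)
|Γ| = 67.9/165 = 0.412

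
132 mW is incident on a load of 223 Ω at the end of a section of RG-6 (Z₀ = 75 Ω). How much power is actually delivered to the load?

Γ = (223 − 75)/(223 + 75) = 0.497
|Γ|² = 0.247
P_refl = |Γ|²·P_inc = 32.6 mW, P_del = (1 − |Γ|²)·P_inc = 99.4 mW

P_delivered ≈ 99.4 mW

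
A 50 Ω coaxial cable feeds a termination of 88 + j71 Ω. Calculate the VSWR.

VSWR ≈ 3.16

Γ = (Z_L − Z_0)/(Z_L + Z_0) = (38 + j71)/(138 + j71)
|Γ| = 80.5/155 = 0.519
VSWR = (1 + |Γ|)/(1 − |Γ|) = 1.52/0.481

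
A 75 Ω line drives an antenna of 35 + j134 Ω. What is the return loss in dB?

RL ≈ 1.87 dB

Γ = (-40 + j134)/(110 + j134), |Γ| = 0.807
RL = −20·log₁₀|Γ| = −20·log₁₀(0.807)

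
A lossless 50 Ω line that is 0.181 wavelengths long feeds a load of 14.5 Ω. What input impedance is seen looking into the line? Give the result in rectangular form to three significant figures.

Z_in ≈ 59 + j71 Ω

βl = 2π × 0.181 = 65.2°
tan(βl) = tan(65.2°) = 2.16
Z_in = Z_0·(Z_L + jZ_0·tanβl)/(Z_0 + jZ_L·tanβl)
     = 50·(14.5 + j108)/(50 + j31.3)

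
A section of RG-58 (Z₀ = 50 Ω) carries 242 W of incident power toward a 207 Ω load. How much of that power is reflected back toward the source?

Γ = (207 − 50)/(207 + 50) = 0.611
|Γ|² = 0.373
P_refl = |Γ|²·P_inc = 90.3 W, P_del = (1 − |Γ|²)·P_inc = 152 W

P_reflected ≈ 90.3 W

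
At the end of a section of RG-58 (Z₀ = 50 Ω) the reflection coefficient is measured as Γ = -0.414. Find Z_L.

Z_L ≈ 20.7 Ω

Z_L = Z_0·(1 + Γ)/(1 − Γ) = 50·(0.586)/(1.41)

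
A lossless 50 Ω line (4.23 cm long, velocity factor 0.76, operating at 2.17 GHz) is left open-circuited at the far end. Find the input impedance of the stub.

Z_in ≈ +j71.2 Ω

λ = v/f = 0.76·c / 2.17 GHz = 0.105 m
βl = 2π·l/λ = 2π × 0.403 = 145°
tan(βl) = -0.702
For an open-circuited stub, Z_in = −jZ_0·cot(βl) = −jZ_0/tan(βl)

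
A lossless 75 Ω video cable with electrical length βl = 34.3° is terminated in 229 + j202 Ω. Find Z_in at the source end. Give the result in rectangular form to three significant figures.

Z_in ≈ 66.6 − j137 Ω

tan(βl) = tan(34.3°) = 0.682
Z_in = Z_0·(Z_L + jZ_0·tanβl)/(Z_0 + jZ_L·tanβl)
     = 75·(229 + j253)/(-62.8 + j156)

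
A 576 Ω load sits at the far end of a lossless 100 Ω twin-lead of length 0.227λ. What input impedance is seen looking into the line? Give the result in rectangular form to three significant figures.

Z_in ≈ 17.7 − j14.1 Ω

βl = 2π × 0.227 = 81.7°
tan(βl) = tan(81.7°) = 6.87
Z_in = Z_0·(Z_L + jZ_0·tanβl)/(Z_0 + jZ_L·tanβl)
     = 100·(576 + j687)/(100 + j3960)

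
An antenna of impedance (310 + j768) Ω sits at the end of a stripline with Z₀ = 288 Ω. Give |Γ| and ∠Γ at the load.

Γ ≈ 0.789 ∠ 36.3°

Γ = (Z_L − Z_0)/(Z_L + Z_0) = (22 + j768)/(598 + j768)
|Γ| = 768/973 = 0.789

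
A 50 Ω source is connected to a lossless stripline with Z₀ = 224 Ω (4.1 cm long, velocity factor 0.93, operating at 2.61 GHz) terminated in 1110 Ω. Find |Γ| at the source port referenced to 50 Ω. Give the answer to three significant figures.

λ = v/f = 0.93·c / 2.61 GHz = 0.107 m
βl = 2π·l/λ = 2π × 0.384 = 138°
tan(βl) = -0.898
Z_in = Z_0·(Z_L + jZ_0·tanβl)/(Z_0 + jZ_L·tanβl) = 96.4 + j228 Ω
Γ_s = (Z_in − Z_s)/(Z_in + Z_s) = (46.4 + j228)/(146 + j228), |Γ_s| = 0.859

|Γ| ≈ 0.859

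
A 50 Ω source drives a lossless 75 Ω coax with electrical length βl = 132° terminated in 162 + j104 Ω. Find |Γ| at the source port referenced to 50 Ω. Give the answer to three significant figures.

tan(βl) = -1.11
Z_in = Z_0·(Z_L + jZ_0·tanβl)/(Z_0 + jZ_L·tanβl) = 29.6 + j36.1 Ω
Γ_s = (Z_in − Z_s)/(Z_in + Z_s) = (-20.4 + j36.1)/(79.6 + j36.1), |Γ_s| = 0.474

|Γ| ≈ 0.474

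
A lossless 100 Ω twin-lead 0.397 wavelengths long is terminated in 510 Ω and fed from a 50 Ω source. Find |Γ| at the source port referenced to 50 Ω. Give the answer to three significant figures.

βl = 2π × 0.397 = 143°
tan(βl) = -0.756
Z_in = Z_0·(Z_L + jZ_0·tanβl)/(Z_0 + jZ_L·tanβl) = 50.5 + j119 Ω
Γ_s = (Z_in − Z_s)/(Z_in + Z_s) = (0.536 + j119)/(101 + j119), |Γ_s| = 0.764

|Γ| ≈ 0.764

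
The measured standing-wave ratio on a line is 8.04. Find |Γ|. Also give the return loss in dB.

|Γ| ≈ 0.779; return loss ≈ 2.17 dB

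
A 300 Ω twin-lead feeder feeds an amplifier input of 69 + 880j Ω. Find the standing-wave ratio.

Γ = (Z_L − Z_0)/(Z_L + Z_0) = (-231 + j880)/(369 + j880)
|Γ| = 910/954 = 0.953
VSWR = (1 + |Γ|)/(1 − |Γ|) = 1.95/0.0465

VSWR ≈ 42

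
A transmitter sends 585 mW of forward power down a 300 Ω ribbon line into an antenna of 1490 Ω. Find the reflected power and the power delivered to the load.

P_reflected ≈ 259 mW; P_delivered ≈ 326 mW

Γ = (1490 − 300)/(1490 + 300) = 0.665
|Γ|² = 0.442
P_refl = |Γ|²·P_inc = 259 mW, P_del = (1 − |Γ|²)·P_inc = 326 mW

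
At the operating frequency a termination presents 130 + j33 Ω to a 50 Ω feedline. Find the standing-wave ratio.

Γ = (Z_L − Z_0)/(Z_L + Z_0) = (80 + j33)/(180 + j33)
|Γ| = 86.5/183 = 0.473
VSWR = (1 + |Γ|)/(1 − |Γ|) = 1.47/0.527

VSWR ≈ 2.79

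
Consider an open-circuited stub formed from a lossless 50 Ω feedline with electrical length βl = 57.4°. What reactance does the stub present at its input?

tan(βl) = 1.56
For an open-circuited stub, Z_in = −jZ_0·cot(βl) = −jZ_0/tan(βl)

X_in ≈ -32 Ω (capacitive)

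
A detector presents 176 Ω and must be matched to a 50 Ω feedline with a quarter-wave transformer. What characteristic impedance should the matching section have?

Z_qwt = √(Z_0·R_L) = √(50 × 176) = √8800

Z_qwt ≈ 93.8 Ω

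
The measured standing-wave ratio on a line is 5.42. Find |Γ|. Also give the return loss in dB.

|Γ| ≈ 0.688; return loss ≈ 3.24 dB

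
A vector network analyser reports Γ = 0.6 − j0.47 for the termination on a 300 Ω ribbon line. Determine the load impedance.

Z_L = Z_0·(1 + Γ)/(1 − Γ) = 300·(1.6 − j0.47)/(0.4 + j0.47)

Z_L ≈ 330 − j740 Ω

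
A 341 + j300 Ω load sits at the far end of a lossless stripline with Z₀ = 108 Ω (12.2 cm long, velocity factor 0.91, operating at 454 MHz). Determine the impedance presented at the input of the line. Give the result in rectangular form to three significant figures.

λ = v/f = 0.91·c / 454 MHz = 0.601 m
βl = 2π·l/λ = 2π × 0.203 = 73°
tan(βl) = tan(73°) = 3.28
Z_in = Z_0·(Z_L + jZ_0·tanβl)/(Z_0 + jZ_L·tanβl)
     = 108·(341 + j654)/(-876 + j1120)

Z_in ≈ 23.2 − j51.1 Ω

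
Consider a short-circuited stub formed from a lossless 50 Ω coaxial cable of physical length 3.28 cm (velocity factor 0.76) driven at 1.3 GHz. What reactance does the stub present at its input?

λ = v/f = 0.76·c / 1.3 GHz = 0.175 m
βl = 2π·l/λ = 2π × 0.187 = 67.3°
tan(βl) = 2.39
For a short-circuited stub, Z_in = jZ_0·tan(βl)

X_in ≈ 120 Ω (inductive)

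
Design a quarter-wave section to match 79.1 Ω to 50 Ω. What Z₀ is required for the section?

Z_qwt ≈ 62.9 Ω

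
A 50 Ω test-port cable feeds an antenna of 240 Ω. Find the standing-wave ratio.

For a purely resistive load, VSWR = R_L/Z_0 or Z_0/R_L (whichever > 1) = 240/50

VSWR ≈ 4.8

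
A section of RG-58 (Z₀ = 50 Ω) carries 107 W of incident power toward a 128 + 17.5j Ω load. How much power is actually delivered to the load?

P_delivered ≈ 85.6 W

|Γ| = |(78 + j17.5)/(178 + j17.5)| = 0.447
|Γ|² = 0.2
P_refl = |Γ|²·P_inc = 21.4 W, P_del = (1 − |Γ|²)·P_inc = 85.6 W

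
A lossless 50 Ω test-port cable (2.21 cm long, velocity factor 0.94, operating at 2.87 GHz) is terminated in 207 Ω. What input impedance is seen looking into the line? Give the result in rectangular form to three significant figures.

Z_in ≈ 12.4 − j7.47 Ω

λ = v/f = 0.94·c / 2.87 GHz = 0.0983 m
βl = 2π·l/λ = 2π × 0.225 = 81°
tan(βl) = tan(81°) = 6.29
Z_in = Z_0·(Z_L + jZ_0·tanβl)/(Z_0 + jZ_L·tanβl)
     = 50·(207 + j315)/(50 + j1300)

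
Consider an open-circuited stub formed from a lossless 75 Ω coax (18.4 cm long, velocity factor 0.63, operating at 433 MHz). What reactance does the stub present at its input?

λ = v/f = 0.63·c / 433 MHz = 0.436 m
βl = 2π·l/λ = 2π × 0.422 = 152°
tan(βl) = -0.537
For an open-circuited stub, Z_in = −jZ_0·cot(βl) = −jZ_0/tan(βl)

X_in ≈ 140 Ω (inductive)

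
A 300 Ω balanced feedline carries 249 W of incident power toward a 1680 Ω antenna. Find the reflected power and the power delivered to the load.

P_reflected ≈ 121 W; P_delivered ≈ 128 W

Γ = (1680 − 300)/(1680 + 300) = 0.697
|Γ|² = 0.486
P_refl = |Γ|²·P_inc = 121 W, P_del = (1 − |Γ|²)·P_inc = 128 W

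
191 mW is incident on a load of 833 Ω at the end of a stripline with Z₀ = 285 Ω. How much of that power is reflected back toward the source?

P_reflected ≈ 45.9 mW

Γ = (833 − 285)/(833 + 285) = 0.49
|Γ|² = 0.24
P_refl = |Γ|²·P_inc = 45.9 mW, P_del = (1 − |Γ|²)·P_inc = 145 mW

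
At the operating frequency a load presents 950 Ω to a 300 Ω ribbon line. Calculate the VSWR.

VSWR ≈ 3.17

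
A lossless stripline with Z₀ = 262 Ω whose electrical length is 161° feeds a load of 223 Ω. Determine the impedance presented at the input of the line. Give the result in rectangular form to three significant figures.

Z_in ≈ 230 − j22.9 Ω

tan(βl) = tan(161°) = -0.344
Z_in = Z_0·(Z_L + jZ_0·tanβl)/(Z_0 + jZ_L·tanβl)
     = 262·(223 − j90.2)/(262 − j76.8)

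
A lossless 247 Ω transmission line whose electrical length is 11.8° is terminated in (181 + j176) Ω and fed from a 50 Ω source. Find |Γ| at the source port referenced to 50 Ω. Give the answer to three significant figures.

tan(βl) = 0.209
Z_in = Z_0·(Z_L + jZ_0·tanβl)/(Z_0 + jZ_L·tanβl) = 253 + j222 Ω
Γ_s = (Z_in − Z_s)/(Z_in + Z_s) = (203 + j222)/(303 + j222), |Γ_s| = 0.801

|Γ| ≈ 0.801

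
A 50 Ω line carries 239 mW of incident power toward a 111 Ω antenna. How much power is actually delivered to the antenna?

P_delivered ≈ 205 mW

Γ = (111 − 50)/(111 + 50) = 0.379
|Γ|² = 0.144
P_refl = |Γ|²·P_inc = 34.3 mW, P_del = (1 − |Γ|²)·P_inc = 205 mW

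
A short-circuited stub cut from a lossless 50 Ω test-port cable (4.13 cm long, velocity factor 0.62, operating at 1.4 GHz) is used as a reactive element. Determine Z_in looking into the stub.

Z_in ≈ −j124 Ω

λ = v/f = 0.62·c / 1.4 GHz = 0.133 m
βl = 2π·l/λ = 2π × 0.311 = 112°
tan(βl) = -2.49
For a short-circuited stub, Z_in = jZ_0·tan(βl)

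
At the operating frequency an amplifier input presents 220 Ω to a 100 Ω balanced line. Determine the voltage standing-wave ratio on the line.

VSWR ≈ 2.2

For a purely resistive load, VSWR = R_L/Z_0 or Z_0/R_L (whichever > 1) = 220/100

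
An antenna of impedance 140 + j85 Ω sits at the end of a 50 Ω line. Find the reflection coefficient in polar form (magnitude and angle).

Γ ≈ 0.595 ∠ 19.3°

Γ = (Z_L − Z_0)/(Z_L + Z_0) = (90 + j85)/(190 + j85)
|Γ| = 124/208 = 0.595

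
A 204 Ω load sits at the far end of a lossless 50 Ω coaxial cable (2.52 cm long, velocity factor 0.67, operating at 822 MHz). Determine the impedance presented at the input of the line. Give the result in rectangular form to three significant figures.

Z_in ≈ 30.5 − j56.2 Ω

λ = v/f = 0.67·c / 822 MHz = 0.245 m
βl = 2π·l/λ = 2π × 0.103 = 37.1°
tan(βl) = tan(37.1°) = 0.756
Z_in = Z_0·(Z_L + jZ_0·tanβl)/(Z_0 + jZ_L·tanβl)
     = 50·(204 + j37.8)/(50 + j154)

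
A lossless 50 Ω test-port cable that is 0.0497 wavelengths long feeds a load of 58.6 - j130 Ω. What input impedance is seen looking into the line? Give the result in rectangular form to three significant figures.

βl = 2π × 0.0497 = 17.9°
tan(βl) = tan(17.9°) = 0.323
Z_in = Z_0·(Z_L + jZ_0·tanβl)/(Z_0 + jZ_L·tanβl)
     = 50·(58.6 − j114)/(92 + j18.9)

Z_in ≈ 18.3 − j65.7 Ω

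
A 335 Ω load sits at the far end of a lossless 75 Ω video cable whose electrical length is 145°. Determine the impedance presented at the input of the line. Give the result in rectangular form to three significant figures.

tan(βl) = tan(145°) = -0.7
Z_in = Z_0·(Z_L + jZ_0·tanβl)/(Z_0 + jZ_L·tanβl)
     = 75·(335 − j52.5)/(75 − j235)

Z_in ≈ 46.3 + j92.3 Ω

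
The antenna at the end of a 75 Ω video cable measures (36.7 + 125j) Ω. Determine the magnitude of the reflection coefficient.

|Γ| ≈ 0.78

Γ = (Z_L − Z_0)/(Z_L + Z_0) = (-38.3 + j125)/(111.7 + j125)
|Γ| = 131/168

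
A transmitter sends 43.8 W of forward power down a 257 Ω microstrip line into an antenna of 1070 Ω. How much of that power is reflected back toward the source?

Γ = (1070 − 257)/(1070 + 257) = 0.613
|Γ|² = 0.375
P_refl = |Γ|²·P_inc = 16.4 W, P_del = (1 − |Γ|²)·P_inc = 27.4 W

P_reflected ≈ 16.4 W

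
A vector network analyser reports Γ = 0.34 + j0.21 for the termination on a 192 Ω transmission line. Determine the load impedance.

Z_L ≈ 336 + j168 Ω

Z_L = Z_0·(1 + Γ)/(1 − Γ) = 192·(1.34 + j0.21)/(0.66 − j0.21)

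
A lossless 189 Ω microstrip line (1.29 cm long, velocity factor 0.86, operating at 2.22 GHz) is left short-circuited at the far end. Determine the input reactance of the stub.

λ = v/f = 0.86·c / 2.22 GHz = 0.116 m
βl = 2π·l/λ = 2π × 0.111 = 40°
tan(βl) = 0.838
For a short-circuited stub, Z_in = jZ_0·tan(βl)

X_in ≈ 158 Ω (inductive)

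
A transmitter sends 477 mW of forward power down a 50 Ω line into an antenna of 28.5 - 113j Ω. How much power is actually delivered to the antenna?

P_delivered ≈ 144 mW

|Γ| = |(-21.5 − j113)/(78.5 − j113)| = 0.836
|Γ|² = 0.699
P_refl = |Γ|²·P_inc = 333 mW, P_del = (1 − |Γ|²)·P_inc = 144 mW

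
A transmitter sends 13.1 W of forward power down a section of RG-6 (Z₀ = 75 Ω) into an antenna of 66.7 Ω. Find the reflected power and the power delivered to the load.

Γ = (66.7 − 75)/(66.7 + 75) = -0.0586
|Γ|² = 0.00343
P_refl = |Γ|²·P_inc = 0.0449 W, P_del = (1 − |Γ|²)·P_inc = 13.1 W

P_reflected ≈ 0.0449 W; P_delivered ≈ 13.1 W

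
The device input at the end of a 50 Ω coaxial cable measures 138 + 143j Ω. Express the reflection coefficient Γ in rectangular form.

Γ = (Z_L − Z_0)/(Z_L + Z_0) = (88 + j143)/(188 + j143)

Γ ≈ 0.663 + j0.256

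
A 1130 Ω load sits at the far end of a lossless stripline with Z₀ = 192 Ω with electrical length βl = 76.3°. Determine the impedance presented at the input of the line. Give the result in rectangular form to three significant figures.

Z_in ≈ 34.5 − j45.4 Ω

tan(βl) = tan(76.3°) = 4.1
Z_in = Z_0·(Z_L + jZ_0·tanβl)/(Z_0 + jZ_L·tanβl)
     = 192·(1130 + j788)/(192 + j4640)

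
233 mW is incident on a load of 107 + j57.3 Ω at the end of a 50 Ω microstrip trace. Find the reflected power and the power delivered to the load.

P_reflected ≈ 54.5 mW; P_delivered ≈ 179 mW

|Γ| = |(57 + j57.3)/(157 + j57.3)| = 0.484
|Γ|² = 0.234
P_refl = |Γ|²·P_inc = 54.5 mW, P_del = (1 − |Γ|²)·P_inc = 179 mW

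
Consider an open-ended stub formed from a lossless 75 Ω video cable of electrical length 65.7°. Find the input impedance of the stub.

tan(βl) = 2.21
For an open-ended stub, Z_in = −jZ_0·cot(βl) = −jZ_0/tan(βl)

Z_in ≈ −j33.9 Ω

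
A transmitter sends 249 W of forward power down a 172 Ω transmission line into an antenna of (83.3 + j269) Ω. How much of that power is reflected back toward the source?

P_reflected ≈ 145 W

|Γ| = |(-88.7 + j269)/(255.3 + j269)| = 0.764
|Γ|² = 0.583
P_refl = |Γ|²·P_inc = 145 W, P_del = (1 − |Γ|²)·P_inc = 104 W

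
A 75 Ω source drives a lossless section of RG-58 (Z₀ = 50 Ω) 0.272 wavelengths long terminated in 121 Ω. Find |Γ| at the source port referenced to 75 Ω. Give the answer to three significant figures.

|Γ| ≈ 0.565

βl = 2π × 0.272 = 97.9°
tan(βl) = -7.19
Z_in = Z_0·(Z_L + jZ_0·tanβl)/(Z_0 + jZ_L·tanβl) = 21 + j5.75 Ω
Γ_s = (Z_in − Z_s)/(Z_in + Z_s) = (-54 + j5.75)/(96 + j5.75), |Γ_s| = 0.565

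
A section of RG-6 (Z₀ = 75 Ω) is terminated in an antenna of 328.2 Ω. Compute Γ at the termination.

Γ = 0.628

Γ = (Z_L − Z_0)/(Z_L + Z_0) = (328.2 − 75)/(328.2 + 75) = 253.2/403.2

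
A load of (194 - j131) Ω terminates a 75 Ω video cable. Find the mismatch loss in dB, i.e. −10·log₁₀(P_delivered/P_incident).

mismatch loss ≈ 1.87 dB

Γ = (119 − j131)/(269 − j131), |Γ| = 0.592
|Γ|² = 0.35, so P_del/P_inc = 1 − |Γ|² = 0.65
ML = −10·log₁₀(1 − |Γ|²)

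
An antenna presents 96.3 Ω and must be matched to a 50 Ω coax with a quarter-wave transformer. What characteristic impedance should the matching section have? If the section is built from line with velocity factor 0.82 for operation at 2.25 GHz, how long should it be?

Z_qwt = √(Z_0·R_L) = √(50 × 96.3) = √4815
λ = 0.82·c/f = 0.109 m, so l = λ/4 = 0.0273 m

Z_qwt ≈ 69.4 Ω; length ≈ 2.73 cm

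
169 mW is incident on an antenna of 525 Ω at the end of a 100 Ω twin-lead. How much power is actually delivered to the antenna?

Γ = (525 − 100)/(525 + 100) = 0.68
|Γ|² = 0.462
P_refl = |Γ|²·P_inc = 78.1 mW, P_del = (1 − |Γ|²)·P_inc = 90.9 mW

P_delivered ≈ 90.9 mW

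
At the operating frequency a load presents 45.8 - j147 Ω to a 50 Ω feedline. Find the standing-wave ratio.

Γ = (Z_L − Z_0)/(Z_L + Z_0) = (-4.2 − j147)/(95.8 − j147)
|Γ| = 147/175 = 0.838
VSWR = (1 + |Γ|)/(1 − |Γ|) = 1.84/0.162

VSWR ≈ 11.4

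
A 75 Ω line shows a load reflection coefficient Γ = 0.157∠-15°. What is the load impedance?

Z_L = Z_0·(1 + Γ)/(1 − Γ) = 75·(1.15 − j0.0406)/(0.848 + j0.0406)

Z_L ≈ 101 − j8.45 Ω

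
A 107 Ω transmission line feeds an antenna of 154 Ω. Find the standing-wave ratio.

VSWR ≈ 1.44

Γ = (154 − 107)/(154 + 107) = 0.18
VSWR = (1 + 0.18)/(1 − 0.18)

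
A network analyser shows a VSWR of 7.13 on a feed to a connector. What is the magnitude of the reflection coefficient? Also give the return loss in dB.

|Γ| = (S − 1)/(S + 1) = (7.13 − 1)/(7.13 + 1) = 6.13/8.13
RL = −20·log₁₀|Γ| = −20·log₁₀(0.754)

|Γ| ≈ 0.754; return loss ≈ 2.45 dB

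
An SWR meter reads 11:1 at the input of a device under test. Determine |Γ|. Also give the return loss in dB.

|Γ| ≈ 0.833; return loss ≈ 1.58 dB

|Γ| = (S − 1)/(S + 1) = (11 − 1)/(11 + 1) = 10/12
RL = −20·log₁₀|Γ| = −20·log₁₀(0.833)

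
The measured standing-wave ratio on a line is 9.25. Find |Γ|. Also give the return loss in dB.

|Γ| = (S − 1)/(S + 1) = (9.25 − 1)/(9.25 + 1) = 8.25/10.2
RL = −20·log₁₀|Γ| = −20·log₁₀(0.805)

|Γ| ≈ 0.805; return loss ≈ 1.89 dB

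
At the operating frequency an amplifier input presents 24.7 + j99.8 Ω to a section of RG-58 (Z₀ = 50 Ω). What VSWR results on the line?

VSWR ≈ 10.5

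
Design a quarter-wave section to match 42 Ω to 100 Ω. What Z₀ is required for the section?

Z_qwt = √(Z_0·R_L) = √(100 × 42) = √4200

Z_qwt ≈ 64.8 Ω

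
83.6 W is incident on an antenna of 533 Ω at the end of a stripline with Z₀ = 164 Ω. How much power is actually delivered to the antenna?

P_delivered ≈ 60.2 W

Γ = (533 − 164)/(533 + 164) = 0.529
|Γ|² = 0.28
P_refl = |Γ|²·P_inc = 23.4 W, P_del = (1 − |Γ|²)·P_inc = 60.2 W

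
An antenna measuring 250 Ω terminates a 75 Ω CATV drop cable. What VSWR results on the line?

VSWR ≈ 3.33

Γ = (250 − 75)/(250 + 75) = 0.538
VSWR = (1 + 0.538)/(1 − 0.538)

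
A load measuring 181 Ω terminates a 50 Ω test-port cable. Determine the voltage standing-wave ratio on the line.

For a purely resistive load, VSWR = R_L/Z_0 or Z_0/R_L (whichever > 1) = 181/50

VSWR ≈ 3.62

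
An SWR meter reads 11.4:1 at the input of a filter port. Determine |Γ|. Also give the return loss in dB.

|Γ| ≈ 0.839; return loss ≈ 1.53 dB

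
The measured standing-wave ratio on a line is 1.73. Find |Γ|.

|Γ| = (S − 1)/(S + 1) = (1.73 − 1)/(1.73 + 1) = 0.73/2.73

|Γ| ≈ 0.267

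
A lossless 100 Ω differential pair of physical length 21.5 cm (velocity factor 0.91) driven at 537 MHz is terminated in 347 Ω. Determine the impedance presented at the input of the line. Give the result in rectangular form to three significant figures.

Z_in ≈ 102 + j134 Ω

λ = v/f = 0.91·c / 537 MHz = 0.508 m
βl = 2π·l/λ = 2π × 0.423 = 152°
tan(βl) = tan(152°) = -0.526
Z_in = Z_0·(Z_L + jZ_0·tanβl)/(Z_0 + jZ_L·tanβl)
     = 100·(347 − j52.6)/(100 − j183)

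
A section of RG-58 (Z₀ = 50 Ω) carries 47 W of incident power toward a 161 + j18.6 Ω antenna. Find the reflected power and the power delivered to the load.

P_reflected ≈ 13.3 W; P_delivered ≈ 33.7 W

|Γ| = |(111 + j18.6)/(211 + j18.6)| = 0.531
|Γ|² = 0.282
P_refl = |Γ|²·P_inc = 13.3 W, P_del = (1 − |Γ|²)·P_inc = 33.7 W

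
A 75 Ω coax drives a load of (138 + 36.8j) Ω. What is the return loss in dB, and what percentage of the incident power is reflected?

RL ≈ 9.43 dB; 11.4% of incident power reflected

Γ = (63 + j36.8)/(213 + j36.8), |Γ| = 0.338
RL = −20·log₁₀(0.338) = 9.43 dB
P_refl/P_inc = |Γ|² = 0.114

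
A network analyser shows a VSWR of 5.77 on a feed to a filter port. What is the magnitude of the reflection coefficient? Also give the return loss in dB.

|Γ| = (S − 1)/(S + 1) = (5.77 − 1)/(5.77 + 1) = 4.77/6.77
RL = −20·log₁₀|Γ| = −20·log₁₀(0.705)

|Γ| ≈ 0.705; return loss ≈ 3.04 dB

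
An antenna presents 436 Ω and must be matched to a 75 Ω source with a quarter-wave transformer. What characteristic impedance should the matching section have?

Z_qwt ≈ 181 Ω

Z_qwt = √(Z_0·R_L) = √(75 × 436) = √32700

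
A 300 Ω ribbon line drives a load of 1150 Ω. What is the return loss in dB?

RL ≈ 4.64 dB

Γ = (1150 − 300)/(1150 + 300) = 0.586
RL = −20·log₁₀|Γ| = −20·log₁₀(0.586)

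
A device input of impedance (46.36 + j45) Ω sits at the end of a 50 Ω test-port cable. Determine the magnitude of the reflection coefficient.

Γ = (Z_L − Z_0)/(Z_L + Z_0) = (-3.64 + j45)/(96.36 + j45)
|Γ| = 45.1/106

|Γ| ≈ 0.425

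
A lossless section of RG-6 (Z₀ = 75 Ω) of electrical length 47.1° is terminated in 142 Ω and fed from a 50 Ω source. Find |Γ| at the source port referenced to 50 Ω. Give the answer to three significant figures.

tan(βl) = 1.08
Z_in = Z_0·(Z_L + jZ_0·tanβl)/(Z_0 + jZ_L·tanβl) = 59.5 − j40.5 Ω
Γ_s = (Z_in − Z_s)/(Z_in + Z_s) = (9.49 − j40.5)/(109 − j40.5), |Γ_s| = 0.356

|Γ| ≈ 0.356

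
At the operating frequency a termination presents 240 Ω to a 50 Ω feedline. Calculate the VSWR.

For a purely resistive load, VSWR = R_L/Z_0 or Z_0/R_L (whichever > 1) = 240/50

VSWR ≈ 4.8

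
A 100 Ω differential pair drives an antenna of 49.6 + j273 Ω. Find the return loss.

Γ = (-50.4 + j273)/(149.6 + j273), |Γ| = 0.892
RL = −20·log₁₀|Γ| = −20·log₁₀(0.892)

RL ≈ 0.995 dB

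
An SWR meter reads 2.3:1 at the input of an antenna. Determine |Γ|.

|Γ| = (S − 1)/(S + 1) = (2.3 − 1)/(2.3 + 1) = 1.3/3.3

|Γ| ≈ 0.394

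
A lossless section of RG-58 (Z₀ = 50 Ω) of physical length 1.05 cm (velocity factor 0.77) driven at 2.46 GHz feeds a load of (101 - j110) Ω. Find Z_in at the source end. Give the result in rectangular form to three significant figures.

λ = v/f = 0.77·c / 2.46 GHz = 0.0939 m
βl = 2π·l/λ = 2π × 0.112 = 40.3°
tan(βl) = tan(40.3°) = 0.847
Z_in = Z_0·(Z_L + jZ_0·tanβl)/(Z_0 + jZ_L·tanβl)
     = 50·(101 − j67.7)/(143 + j85.5)

Z_in ≈ 15.6 − j33 Ω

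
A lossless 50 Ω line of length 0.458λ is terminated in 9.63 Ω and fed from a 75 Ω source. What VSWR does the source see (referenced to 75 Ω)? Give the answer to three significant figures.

βl = 2π × 0.458 = 165°
tan(βl) = -0.27
Z_in = Z_0·(Z_L + jZ_0·tanβl)/(Z_0 + jZ_L·tanβl) = 10.3 − j13 Ω
Γ_s = (Z_in − Z_s)/(Z_in + Z_s) = (-64.7 − j13)/(85.3 − j13), |Γ_s| = 0.765
VSWR = (1 + |Γ_s|)/(1 − |Γ_s|)

VSWR ≈ 7.5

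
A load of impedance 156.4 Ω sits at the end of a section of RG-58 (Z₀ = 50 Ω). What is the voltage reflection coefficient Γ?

Γ = (Z_L − Z_0)/(Z_L + Z_0) = (156.4 − 50)/(156.4 + 50) = 106.4/206.4

Γ = 0.516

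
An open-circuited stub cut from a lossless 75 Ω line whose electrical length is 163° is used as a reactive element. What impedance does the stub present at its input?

Z_in ≈ +j245 Ω

tan(βl) = -0.306
For an open-circuited stub, Z_in = −jZ_0·cot(βl) = −jZ_0/tan(βl)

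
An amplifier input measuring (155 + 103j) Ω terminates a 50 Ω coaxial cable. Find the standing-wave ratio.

VSWR ≈ 4.57

Γ = (Z_L − Z_0)/(Z_L + Z_0) = (105 + j103)/(205 + j103)
|Γ| = 147/229 = 0.641
VSWR = (1 + |Γ|)/(1 − |Γ|) = 1.64/0.359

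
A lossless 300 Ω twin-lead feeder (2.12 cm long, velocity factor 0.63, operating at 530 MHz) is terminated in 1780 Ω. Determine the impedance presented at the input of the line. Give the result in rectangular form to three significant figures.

Z_in ≈ 320 − j628 Ω

λ = v/f = 0.63·c / 530 MHz = 0.357 m
βl = 2π·l/λ = 2π × 0.0594 = 21.4°
tan(βl) = tan(21.4°) = 0.392
Z_in = Z_0·(Z_L + jZ_0·tanβl)/(Z_0 + jZ_L·tanβl)
     = 300·(1780 + j118)/(300 + j698)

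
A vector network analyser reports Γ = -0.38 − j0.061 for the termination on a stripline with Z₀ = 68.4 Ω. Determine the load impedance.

Z_L = Z_0·(1 + Γ)/(1 − Γ) = 68.4·(0.62 − j0.061)/(1.38 + j0.061)

Z_L ≈ 30.5 − j4.37 Ω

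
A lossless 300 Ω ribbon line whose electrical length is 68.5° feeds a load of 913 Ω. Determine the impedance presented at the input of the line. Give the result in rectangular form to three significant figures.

Z_in ≈ 112 − j104 Ω

tan(βl) = tan(68.5°) = 2.54
Z_in = Z_0·(Z_L + jZ_0·tanβl)/(Z_0 + jZ_L·tanβl)
     = 300·(913 + j762)/(300 + j2320)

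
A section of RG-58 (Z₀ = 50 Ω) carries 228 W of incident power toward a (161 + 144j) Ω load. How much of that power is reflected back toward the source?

P_reflected ≈ 115 W

|Γ| = |(111 + j144)/(211 + j144)| = 0.712
|Γ|² = 0.507
P_refl = |Γ|²·P_inc = 115 W, P_del = (1 − |Γ|²)·P_inc = 113 W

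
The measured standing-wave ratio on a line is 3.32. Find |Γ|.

|Γ| ≈ 0.537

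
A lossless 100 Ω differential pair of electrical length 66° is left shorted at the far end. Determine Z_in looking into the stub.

tan(βl) = 2.25
For a shorted stub, Z_in = jZ_0·tan(βl)

Z_in ≈ +j225 Ω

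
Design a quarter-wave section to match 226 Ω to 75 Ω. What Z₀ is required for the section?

Z_qwt = √(Z_0·R_L) = √(75 × 226) = √16950

Z_qwt ≈ 130 Ω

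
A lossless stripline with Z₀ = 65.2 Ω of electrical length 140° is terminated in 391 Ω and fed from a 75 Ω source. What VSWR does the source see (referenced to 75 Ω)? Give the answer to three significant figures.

VSWR ≈ 5.91

tan(βl) = -0.839
Z_in = Z_0·(Z_L + jZ_0·tanβl)/(Z_0 + jZ_L·tanβl) = 25.3 + j72.7 Ω
Γ_s = (Z_in − Z_s)/(Z_in + Z_s) = (-49.7 + j72.7)/(100 + j72.7), |Γ_s| = 0.711
VSWR = (1 + |Γ_s|)/(1 − |Γ_s|)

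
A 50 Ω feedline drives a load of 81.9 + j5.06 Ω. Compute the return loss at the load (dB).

RL ≈ 12.2 dB

Γ = (31.9 + j5.06)/(131.9 + j5.06), |Γ| = 0.245
RL = −20·log₁₀|Γ| = −20·log₁₀(0.245)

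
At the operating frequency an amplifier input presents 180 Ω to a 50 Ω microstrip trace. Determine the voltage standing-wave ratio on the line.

Γ = (180 − 50)/(180 + 50) = 0.565
VSWR = (1 + 0.565)/(1 − 0.565)

VSWR ≈ 3.6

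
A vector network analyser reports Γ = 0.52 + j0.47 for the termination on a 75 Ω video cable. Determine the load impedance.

Z_L = Z_0·(1 + Γ)/(1 − Γ) = 75·(1.52 + j0.47)/(0.48 − j0.47)

Z_L ≈ 84.5 + j156 Ω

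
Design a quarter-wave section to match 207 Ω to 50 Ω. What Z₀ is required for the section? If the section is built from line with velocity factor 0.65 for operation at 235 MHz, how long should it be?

Z_qwt ≈ 102 Ω; length ≈ 20.7 cm

Z_qwt = √(Z_0·R_L) = √(50 × 207) = √10350
λ = 0.65·c/f = 0.83 m, so l = λ/4 = 0.207 m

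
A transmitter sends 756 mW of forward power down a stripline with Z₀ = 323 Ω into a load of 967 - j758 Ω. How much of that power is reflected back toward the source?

P_reflected ≈ 334 mW

|Γ| = |(644 − j758)/(1290 − j758)| = 0.665
|Γ|² = 0.442
P_refl = |Γ|²·P_inc = 334 mW, P_del = (1 − |Γ|²)·P_inc = 422 mW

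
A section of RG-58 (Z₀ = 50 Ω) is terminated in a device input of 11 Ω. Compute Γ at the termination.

Γ = (Z_L − Z_0)/(Z_L + Z_0) = (11 − 50)/(11 + 50) = -39/61

Γ = -0.639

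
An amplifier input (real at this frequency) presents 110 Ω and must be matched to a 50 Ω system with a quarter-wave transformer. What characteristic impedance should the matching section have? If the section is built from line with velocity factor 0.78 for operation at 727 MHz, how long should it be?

Z_qwt ≈ 74.2 Ω; length ≈ 8.05 cm

Z_qwt = √(Z_0·R_L) = √(50 × 110) = √5500
λ = 0.78·c/f = 0.322 m, so l = λ/4 = 0.0805 m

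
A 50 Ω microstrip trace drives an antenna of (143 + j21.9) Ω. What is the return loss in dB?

Γ = (93 + j21.9)/(193 + j21.9), |Γ| = 0.492
RL = −20·log₁₀|Γ| = −20·log₁₀(0.492)

RL ≈ 6.16 dB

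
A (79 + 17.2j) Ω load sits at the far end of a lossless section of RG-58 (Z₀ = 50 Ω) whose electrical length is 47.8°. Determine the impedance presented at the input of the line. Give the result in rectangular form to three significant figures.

tan(βl) = tan(47.8°) = 1.1
Z_in = Z_0·(Z_L + jZ_0·tanβl)/(Z_0 + jZ_L·tanβl)
     = 50·(79 + j72.3)/(31 + j87.1)

Z_in ≈ 51.2 − j27.1 Ω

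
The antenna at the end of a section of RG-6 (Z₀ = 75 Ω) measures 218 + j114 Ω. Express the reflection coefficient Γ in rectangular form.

Γ ≈ 0.555 + j0.173

Γ = (Z_L − Z_0)/(Z_L + Z_0) = (143 + j114)/(293 + j114)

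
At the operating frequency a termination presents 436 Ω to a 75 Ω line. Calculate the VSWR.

VSWR ≈ 5.81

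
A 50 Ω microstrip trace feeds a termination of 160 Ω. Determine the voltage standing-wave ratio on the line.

For a purely resistive load, VSWR = R_L/Z_0 or Z_0/R_L (whichever > 1) = 160/50

VSWR ≈ 3.2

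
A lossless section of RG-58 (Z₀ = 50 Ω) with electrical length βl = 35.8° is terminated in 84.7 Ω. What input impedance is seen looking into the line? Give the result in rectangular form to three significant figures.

tan(βl) = tan(35.8°) = 0.721
Z_in = Z_0·(Z_L + jZ_0·tanβl)/(Z_0 + jZ_L·tanβl)
     = 50·(84.7 + j36.1)/(50 + j61.1)

Z_in ≈ 51.7 − j27 Ω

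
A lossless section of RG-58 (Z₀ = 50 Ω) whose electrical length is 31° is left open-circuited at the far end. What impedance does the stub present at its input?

tan(βl) = 0.601
For an open-circuited stub, Z_in = −jZ_0·cot(βl) = −jZ_0/tan(βl)

Z_in ≈ −j83.2 Ω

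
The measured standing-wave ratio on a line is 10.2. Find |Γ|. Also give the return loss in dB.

|Γ| ≈ 0.821; return loss ≈ 1.71 dB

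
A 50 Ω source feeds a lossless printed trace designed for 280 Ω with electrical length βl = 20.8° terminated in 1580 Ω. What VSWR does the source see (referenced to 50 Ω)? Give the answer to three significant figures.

tan(βl) = 0.38
Z_in = Z_0·(Z_L + jZ_0·tanβl)/(Z_0 + jZ_L·tanβl) = 323 − j586 Ω
Γ_s = (Z_in − Z_s)/(Z_in + Z_s) = (273 − j586)/(373 − j586), |Γ_s| = 0.931
VSWR = (1 + |Γ_s|)/(1 − |Γ_s|)

VSWR ≈ 27.9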